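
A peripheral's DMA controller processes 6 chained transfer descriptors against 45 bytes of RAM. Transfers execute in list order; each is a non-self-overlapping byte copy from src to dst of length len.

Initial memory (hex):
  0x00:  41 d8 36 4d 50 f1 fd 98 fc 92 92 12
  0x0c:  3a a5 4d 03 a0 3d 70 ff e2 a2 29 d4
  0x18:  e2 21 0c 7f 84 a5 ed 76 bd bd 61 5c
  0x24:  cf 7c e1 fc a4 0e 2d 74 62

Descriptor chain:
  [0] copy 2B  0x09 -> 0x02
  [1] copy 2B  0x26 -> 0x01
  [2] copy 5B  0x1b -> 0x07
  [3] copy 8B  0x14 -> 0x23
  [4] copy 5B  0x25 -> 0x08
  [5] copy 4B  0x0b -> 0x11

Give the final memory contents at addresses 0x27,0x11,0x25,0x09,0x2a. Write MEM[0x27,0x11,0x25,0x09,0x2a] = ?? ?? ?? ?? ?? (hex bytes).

MEM[0x27,0x11,0x25,0x09,0x2a] = e2 21 29 d4 7f

D0: mem[0x02..0x03] <- [92 92]
D1: mem[0x01..0x02] <- [e1 fc]
D2: mem[0x07..0x0b] <- [7f 84 a5 ed 76]
D3: mem[0x23..0x2a] <- [e2 a2 29 d4 e2 21 0c 7f]
D4: mem[0x08..0x0c] <- [29 d4 e2 21 0c]
D5: mem[0x11..0x14] <- [21 0c a5 4d]
query mem[0x27]=0xe2, mem[0x11]=0x21, mem[0x25]=0x29, mem[0x09]=0xd4, mem[0x2a]=0x7f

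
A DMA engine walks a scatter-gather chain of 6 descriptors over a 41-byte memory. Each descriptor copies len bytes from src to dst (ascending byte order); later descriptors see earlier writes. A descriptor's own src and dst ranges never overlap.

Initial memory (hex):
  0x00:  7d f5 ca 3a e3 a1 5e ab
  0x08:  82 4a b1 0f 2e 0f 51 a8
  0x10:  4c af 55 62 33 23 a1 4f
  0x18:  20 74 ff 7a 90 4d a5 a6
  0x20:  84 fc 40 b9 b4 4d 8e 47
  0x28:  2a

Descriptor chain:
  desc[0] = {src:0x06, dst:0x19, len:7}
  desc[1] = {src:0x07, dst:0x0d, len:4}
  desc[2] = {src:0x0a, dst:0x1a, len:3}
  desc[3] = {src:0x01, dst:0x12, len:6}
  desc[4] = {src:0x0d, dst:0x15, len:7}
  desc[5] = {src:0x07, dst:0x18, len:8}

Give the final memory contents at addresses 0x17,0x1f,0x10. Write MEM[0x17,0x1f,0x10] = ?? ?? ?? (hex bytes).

MEM[0x17,0x1f,0x10] = 4a 82 b1

[0] 0x06->0x19 len=7 : 5e ab 82 4a b1 0f 2e
[1] 0x07->0x0d len=4 : ab 82 4a b1
[2] 0x0a->0x1a len=3 : b1 0f 2e
[3] 0x01->0x12 len=6 : f5 ca 3a e3 a1 5e
[4] 0x0d->0x15 len=7 : ab 82 4a b1 af f5 ca
[5] 0x07->0x18 len=8 : ab 82 4a b1 0f 2e ab 82
query mem[0x17]=0x4a, mem[0x1f]=0x82, mem[0x10]=0xb1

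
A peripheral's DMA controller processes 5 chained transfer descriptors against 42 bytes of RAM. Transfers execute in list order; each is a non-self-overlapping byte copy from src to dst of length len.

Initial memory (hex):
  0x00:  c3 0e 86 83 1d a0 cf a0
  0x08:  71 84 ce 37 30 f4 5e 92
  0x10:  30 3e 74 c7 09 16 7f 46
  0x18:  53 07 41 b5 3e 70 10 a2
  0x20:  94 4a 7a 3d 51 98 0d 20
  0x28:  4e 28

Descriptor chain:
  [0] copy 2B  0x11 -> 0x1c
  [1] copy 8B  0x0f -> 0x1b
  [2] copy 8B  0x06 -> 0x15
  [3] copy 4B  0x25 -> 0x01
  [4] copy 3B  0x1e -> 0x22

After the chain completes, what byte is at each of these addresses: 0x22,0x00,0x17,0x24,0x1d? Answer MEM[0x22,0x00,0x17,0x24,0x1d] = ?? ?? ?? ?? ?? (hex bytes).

  after D0: wrote 2B at 0x1c = 3e74
  after D1: wrote 8B at 0x1b = 92303e74c709167f
  after D2: wrote 8B at 0x15 = cfa07184ce3730f4
  after D3: wrote 4B at 0x01 = 980d204e
  after D4: wrote 3B at 0x22 = 74c709
query mem[0x22]=0x74, mem[0x00]=0xc3, mem[0x17]=0x71, mem[0x24]=0x09, mem[0x1d]=0x3e

MEM[0x22,0x00,0x17,0x24,0x1d] = 74 c3 71 09 3e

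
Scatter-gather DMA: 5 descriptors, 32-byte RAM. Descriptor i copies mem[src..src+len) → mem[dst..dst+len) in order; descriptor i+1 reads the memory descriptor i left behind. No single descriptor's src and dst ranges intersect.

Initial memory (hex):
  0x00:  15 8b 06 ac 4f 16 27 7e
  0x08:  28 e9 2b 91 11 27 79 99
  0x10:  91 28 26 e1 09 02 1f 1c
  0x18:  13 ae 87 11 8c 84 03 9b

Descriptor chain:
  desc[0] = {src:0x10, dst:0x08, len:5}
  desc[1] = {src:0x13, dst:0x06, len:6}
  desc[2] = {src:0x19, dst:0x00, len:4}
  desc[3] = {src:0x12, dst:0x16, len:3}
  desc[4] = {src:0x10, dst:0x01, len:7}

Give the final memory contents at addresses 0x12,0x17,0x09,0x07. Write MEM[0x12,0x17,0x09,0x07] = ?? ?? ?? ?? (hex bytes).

D0: mem[0x08..0x0c] <- [91 28 26 e1 09]
D1: mem[0x06..0x0b] <- [e1 09 02 1f 1c 13]
D2: mem[0x00..0x03] <- [ae 87 11 8c]
D3: mem[0x16..0x18] <- [26 e1 09]
D4: mem[0x01..0x07] <- [91 28 26 e1 09 02 26]
query mem[0x12]=0x26, mem[0x17]=0xe1, mem[0x09]=0x1f, mem[0x07]=0x26

MEM[0x12,0x17,0x09,0x07] = 26 e1 1f 26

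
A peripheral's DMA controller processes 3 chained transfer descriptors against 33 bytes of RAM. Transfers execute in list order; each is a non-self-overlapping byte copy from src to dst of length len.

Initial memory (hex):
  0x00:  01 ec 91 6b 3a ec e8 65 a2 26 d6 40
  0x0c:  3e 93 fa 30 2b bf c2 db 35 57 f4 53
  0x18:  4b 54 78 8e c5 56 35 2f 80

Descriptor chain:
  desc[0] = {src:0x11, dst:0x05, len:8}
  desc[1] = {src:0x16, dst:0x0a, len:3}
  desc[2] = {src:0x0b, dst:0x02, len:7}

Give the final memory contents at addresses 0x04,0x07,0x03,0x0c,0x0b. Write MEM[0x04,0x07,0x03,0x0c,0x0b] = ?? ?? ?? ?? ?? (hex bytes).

MEM[0x04,0x07,0x03,0x0c,0x0b] = 93 2b 4b 4b 53

  after D0: wrote 8B at 0x05 = bfc2db3557f4534b
  after D1: wrote 3B at 0x0a = f4534b
  after D2: wrote 7B at 0x02 = 534b93fa302bbf
query mem[0x04]=0x93, mem[0x07]=0x2b, mem[0x03]=0x4b, mem[0x0c]=0x4b, mem[0x0b]=0x53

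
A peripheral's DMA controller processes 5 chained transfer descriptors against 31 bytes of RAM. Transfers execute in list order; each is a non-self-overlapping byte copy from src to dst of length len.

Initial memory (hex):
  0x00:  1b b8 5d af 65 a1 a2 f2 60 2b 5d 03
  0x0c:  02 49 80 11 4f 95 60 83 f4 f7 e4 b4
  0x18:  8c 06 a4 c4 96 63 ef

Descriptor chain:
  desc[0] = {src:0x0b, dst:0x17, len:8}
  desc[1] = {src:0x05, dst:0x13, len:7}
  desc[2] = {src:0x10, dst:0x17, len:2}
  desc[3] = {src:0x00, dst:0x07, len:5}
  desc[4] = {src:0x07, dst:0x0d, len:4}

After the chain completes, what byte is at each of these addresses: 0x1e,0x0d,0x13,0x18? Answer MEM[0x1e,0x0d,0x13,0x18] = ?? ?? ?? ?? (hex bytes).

[0] 0x0b->0x17 len=8 : 03 02 49 80 11 4f 95 60
[1] 0x05->0x13 len=7 : a1 a2 f2 60 2b 5d 03
[2] 0x10->0x17 len=2 : 4f 95
[3] 0x00->0x07 len=5 : 1b b8 5d af 65
[4] 0x07->0x0d len=4 : 1b b8 5d af
query mem[0x1e]=0x60, mem[0x0d]=0x1b, mem[0x13]=0xa1, mem[0x18]=0x95

MEM[0x1e,0x0d,0x13,0x18] = 60 1b a1 95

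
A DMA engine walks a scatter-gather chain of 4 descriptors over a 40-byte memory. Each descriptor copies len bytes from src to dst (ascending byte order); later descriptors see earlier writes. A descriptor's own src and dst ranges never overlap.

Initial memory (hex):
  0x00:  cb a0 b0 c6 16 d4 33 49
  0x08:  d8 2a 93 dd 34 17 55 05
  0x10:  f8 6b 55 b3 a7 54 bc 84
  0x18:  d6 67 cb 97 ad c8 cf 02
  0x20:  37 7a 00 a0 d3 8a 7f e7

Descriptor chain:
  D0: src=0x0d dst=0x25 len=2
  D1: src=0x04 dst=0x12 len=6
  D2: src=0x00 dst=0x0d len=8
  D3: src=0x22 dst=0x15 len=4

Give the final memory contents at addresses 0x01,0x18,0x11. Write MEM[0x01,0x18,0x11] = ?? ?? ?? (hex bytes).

MEM[0x01,0x18,0x11] = a0 17 16

D0: mem[0x25..0x26] <- [17 55]
D1: mem[0x12..0x17] <- [16 d4 33 49 d8 2a]
D2: mem[0x0d..0x14] <- [cb a0 b0 c6 16 d4 33 49]
D3: mem[0x15..0x18] <- [00 a0 d3 17]
query mem[0x01]=0xa0, mem[0x18]=0x17, mem[0x11]=0x16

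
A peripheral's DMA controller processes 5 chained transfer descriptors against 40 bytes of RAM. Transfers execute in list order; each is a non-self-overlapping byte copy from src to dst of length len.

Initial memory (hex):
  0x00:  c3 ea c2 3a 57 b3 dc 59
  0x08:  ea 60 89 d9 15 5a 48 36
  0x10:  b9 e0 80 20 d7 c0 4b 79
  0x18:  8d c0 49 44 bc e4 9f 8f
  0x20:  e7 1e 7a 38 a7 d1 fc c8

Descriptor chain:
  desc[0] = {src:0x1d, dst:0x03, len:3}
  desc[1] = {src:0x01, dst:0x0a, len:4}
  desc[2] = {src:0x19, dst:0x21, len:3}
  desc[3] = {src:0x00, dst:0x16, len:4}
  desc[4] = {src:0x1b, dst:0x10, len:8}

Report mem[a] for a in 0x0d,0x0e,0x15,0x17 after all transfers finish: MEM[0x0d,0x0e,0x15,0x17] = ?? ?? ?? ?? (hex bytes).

[0] 0x1d->0x03 len=3 : e4 9f 8f
[1] 0x01->0x0a len=4 : ea c2 e4 9f
[2] 0x19->0x21 len=3 : c0 49 44
[3] 0x00->0x16 len=4 : c3 ea c2 e4
[4] 0x1b->0x10 len=8 : 44 bc e4 9f 8f e7 c0 49
query mem[0x0d]=0x9f, mem[0x0e]=0x48, mem[0x15]=0xe7, mem[0x17]=0x49

MEM[0x0d,0x0e,0x15,0x17] = 9f 48 e7 49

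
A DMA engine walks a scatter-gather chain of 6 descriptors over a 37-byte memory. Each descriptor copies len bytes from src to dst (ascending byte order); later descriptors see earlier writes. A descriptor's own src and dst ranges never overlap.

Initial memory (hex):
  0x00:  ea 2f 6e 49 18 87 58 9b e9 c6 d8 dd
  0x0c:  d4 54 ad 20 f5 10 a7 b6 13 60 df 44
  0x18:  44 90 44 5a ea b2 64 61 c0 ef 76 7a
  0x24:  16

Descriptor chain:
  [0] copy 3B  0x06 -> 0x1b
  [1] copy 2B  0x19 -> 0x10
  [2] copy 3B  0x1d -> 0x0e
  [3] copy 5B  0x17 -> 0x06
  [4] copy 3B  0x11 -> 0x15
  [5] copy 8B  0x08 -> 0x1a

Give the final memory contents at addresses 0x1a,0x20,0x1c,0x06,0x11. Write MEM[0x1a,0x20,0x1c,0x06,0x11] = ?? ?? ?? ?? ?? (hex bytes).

MEM[0x1a,0x20,0x1c,0x06,0x11] = 90 e9 58 44 44

[0] 0x06->0x1b len=3 : 58 9b e9
[1] 0x19->0x10 len=2 : 90 44
[2] 0x1d->0x0e len=3 : e9 64 61
[3] 0x17->0x06 len=5 : 44 44 90 44 58
[4] 0x11->0x15 len=3 : 44 a7 b6
[5] 0x08->0x1a len=8 : 90 44 58 dd d4 54 e9 64
query mem[0x1a]=0x90, mem[0x20]=0xe9, mem[0x1c]=0x58, mem[0x06]=0x44, mem[0x11]=0x44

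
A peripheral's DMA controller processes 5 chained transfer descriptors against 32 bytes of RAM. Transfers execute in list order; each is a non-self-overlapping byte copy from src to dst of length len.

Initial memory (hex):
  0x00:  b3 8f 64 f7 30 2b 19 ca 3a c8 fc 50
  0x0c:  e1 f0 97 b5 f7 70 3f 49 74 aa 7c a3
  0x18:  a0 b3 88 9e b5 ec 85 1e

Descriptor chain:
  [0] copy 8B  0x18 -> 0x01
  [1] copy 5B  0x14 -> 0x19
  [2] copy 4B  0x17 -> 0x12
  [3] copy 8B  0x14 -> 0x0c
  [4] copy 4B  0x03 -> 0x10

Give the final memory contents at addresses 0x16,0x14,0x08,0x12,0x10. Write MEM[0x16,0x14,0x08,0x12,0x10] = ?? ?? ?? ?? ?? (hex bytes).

[0] 0x18->0x01 len=8 : a0 b3 88 9e b5 ec 85 1e
[1] 0x14->0x19 len=5 : 74 aa 7c a3 a0
[2] 0x17->0x12 len=4 : a3 a0 74 aa
[3] 0x14->0x0c len=8 : 74 aa 7c a3 a0 74 aa 7c
[4] 0x03->0x10 len=4 : 88 9e b5 ec
query mem[0x16]=0x7c, mem[0x14]=0x74, mem[0x08]=0x1e, mem[0x12]=0xb5, mem[0x10]=0x88

MEM[0x16,0x14,0x08,0x12,0x10] = 7c 74 1e b5 88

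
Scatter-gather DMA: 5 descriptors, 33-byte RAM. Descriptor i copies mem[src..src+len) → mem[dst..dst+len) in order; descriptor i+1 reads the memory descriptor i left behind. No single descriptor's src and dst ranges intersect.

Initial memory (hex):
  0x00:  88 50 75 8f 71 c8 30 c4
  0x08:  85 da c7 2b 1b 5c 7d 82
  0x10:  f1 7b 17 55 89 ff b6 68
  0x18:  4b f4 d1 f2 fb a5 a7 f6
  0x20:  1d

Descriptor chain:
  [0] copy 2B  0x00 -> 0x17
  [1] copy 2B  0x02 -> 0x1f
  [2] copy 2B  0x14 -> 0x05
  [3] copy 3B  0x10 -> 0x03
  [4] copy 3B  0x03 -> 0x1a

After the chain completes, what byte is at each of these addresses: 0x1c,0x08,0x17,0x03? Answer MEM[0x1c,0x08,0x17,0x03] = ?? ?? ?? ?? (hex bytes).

#0 dst[0x17+2] := {0x88,0x50}
#1 dst[0x1f+2] := {0x75,0x8f}
#2 dst[0x05+2] := {0x89,0xff}
#3 dst[0x03+3] := {0xf1,0x7b,0x17}
#4 dst[0x1a+3] := {0xf1,0x7b,0x17}
query mem[0x1c]=0x17, mem[0x08]=0x85, mem[0x17]=0x88, mem[0x03]=0xf1

MEM[0x1c,0x08,0x17,0x03] = 17 85 88 f1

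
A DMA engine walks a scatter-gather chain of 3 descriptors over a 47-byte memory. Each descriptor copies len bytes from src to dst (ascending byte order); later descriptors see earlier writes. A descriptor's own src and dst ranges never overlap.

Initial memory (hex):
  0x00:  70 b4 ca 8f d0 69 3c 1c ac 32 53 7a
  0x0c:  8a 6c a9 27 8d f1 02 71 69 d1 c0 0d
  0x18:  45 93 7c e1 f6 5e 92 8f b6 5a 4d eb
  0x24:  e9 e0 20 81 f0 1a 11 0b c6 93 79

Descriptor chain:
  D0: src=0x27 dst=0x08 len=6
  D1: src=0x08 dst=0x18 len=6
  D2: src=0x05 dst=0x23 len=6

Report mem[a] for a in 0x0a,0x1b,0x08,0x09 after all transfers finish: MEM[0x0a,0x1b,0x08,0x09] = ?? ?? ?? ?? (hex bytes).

[0] 0x27->0x08 len=6 : 81 f0 1a 11 0b c6
[1] 0x08->0x18 len=6 : 81 f0 1a 11 0b c6
[2] 0x05->0x23 len=6 : 69 3c 1c 81 f0 1a
query mem[0x0a]=0x1a, mem[0x1b]=0x11, mem[0x08]=0x81, mem[0x09]=0xf0

MEM[0x0a,0x1b,0x08,0x09] = 1a 11 81 f0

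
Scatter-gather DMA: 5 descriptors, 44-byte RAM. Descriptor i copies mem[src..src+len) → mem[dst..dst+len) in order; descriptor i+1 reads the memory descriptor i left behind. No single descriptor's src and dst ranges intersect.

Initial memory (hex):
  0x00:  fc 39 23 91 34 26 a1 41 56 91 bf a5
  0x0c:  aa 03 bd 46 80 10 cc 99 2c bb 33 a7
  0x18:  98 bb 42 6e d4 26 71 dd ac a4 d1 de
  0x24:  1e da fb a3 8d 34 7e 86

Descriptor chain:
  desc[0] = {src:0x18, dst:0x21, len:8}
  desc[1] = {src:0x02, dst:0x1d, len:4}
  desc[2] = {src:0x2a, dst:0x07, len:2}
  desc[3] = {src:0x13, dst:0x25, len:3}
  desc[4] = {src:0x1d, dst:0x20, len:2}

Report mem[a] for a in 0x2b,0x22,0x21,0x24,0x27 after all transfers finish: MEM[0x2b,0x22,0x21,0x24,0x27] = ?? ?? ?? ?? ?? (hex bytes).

[0] 0x18->0x21 len=8 : 98 bb 42 6e d4 26 71 dd
[1] 0x02->0x1d len=4 : 23 91 34 26
[2] 0x2a->0x07 len=2 : 7e 86
[3] 0x13->0x25 len=3 : 99 2c bb
[4] 0x1d->0x20 len=2 : 23 91
query mem[0x2b]=0x86, mem[0x22]=0xbb, mem[0x21]=0x91, mem[0x24]=0x6e, mem[0x27]=0xbb

MEM[0x2b,0x22,0x21,0x24,0x27] = 86 bb 91 6e bb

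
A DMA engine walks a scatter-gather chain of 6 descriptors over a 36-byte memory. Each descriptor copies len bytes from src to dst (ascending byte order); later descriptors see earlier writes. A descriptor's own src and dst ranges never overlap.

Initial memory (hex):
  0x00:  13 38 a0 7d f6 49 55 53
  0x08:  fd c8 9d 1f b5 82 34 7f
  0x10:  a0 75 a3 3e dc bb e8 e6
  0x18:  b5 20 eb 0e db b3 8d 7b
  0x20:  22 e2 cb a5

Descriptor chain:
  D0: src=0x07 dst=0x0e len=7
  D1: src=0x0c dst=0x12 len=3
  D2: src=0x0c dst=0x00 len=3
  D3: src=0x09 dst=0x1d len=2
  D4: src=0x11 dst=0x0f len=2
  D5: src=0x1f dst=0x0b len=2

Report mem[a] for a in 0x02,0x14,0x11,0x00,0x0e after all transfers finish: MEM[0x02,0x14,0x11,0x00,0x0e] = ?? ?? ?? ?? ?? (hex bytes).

  after D0: wrote 7B at 0x0e = 53fdc89d1fb582
  after D1: wrote 3B at 0x12 = b58253
  after D2: wrote 3B at 0x00 = b58253
  after D3: wrote 2B at 0x1d = c89d
  after D4: wrote 2B at 0x0f = 9db5
  after D5: wrote 2B at 0x0b = 7b22
query mem[0x02]=0x53, mem[0x14]=0x53, mem[0x11]=0x9d, mem[0x00]=0xb5, mem[0x0e]=0x53

MEM[0x02,0x14,0x11,0x00,0x0e] = 53 53 9d b5 53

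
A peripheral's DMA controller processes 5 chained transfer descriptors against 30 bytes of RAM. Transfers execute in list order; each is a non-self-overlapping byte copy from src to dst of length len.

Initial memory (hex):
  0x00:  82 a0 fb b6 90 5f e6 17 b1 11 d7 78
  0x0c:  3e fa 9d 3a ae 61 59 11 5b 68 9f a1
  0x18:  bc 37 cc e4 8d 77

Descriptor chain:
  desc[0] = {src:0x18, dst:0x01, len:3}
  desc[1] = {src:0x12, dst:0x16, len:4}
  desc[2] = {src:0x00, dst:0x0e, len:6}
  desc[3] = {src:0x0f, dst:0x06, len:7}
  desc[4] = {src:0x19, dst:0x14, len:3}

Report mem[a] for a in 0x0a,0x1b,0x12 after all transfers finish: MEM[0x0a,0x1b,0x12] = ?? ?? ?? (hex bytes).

MEM[0x0a,0x1b,0x12] = 5f e4 90

#0 dst[0x01+3] := {0xbc,0x37,0xcc}
#1 dst[0x16+4] := {0x59,0x11,0x5b,0x68}
#2 dst[0x0e+6] := {0x82,0xbc,0x37,0xcc,0x90,0x5f}
#3 dst[0x06+7] := {0xbc,0x37,0xcc,0x90,0x5f,0x5b,0x68}
#4 dst[0x14+3] := {0x68,0xcc,0xe4}
query mem[0x0a]=0x5f, mem[0x1b]=0xe4, mem[0x12]=0x90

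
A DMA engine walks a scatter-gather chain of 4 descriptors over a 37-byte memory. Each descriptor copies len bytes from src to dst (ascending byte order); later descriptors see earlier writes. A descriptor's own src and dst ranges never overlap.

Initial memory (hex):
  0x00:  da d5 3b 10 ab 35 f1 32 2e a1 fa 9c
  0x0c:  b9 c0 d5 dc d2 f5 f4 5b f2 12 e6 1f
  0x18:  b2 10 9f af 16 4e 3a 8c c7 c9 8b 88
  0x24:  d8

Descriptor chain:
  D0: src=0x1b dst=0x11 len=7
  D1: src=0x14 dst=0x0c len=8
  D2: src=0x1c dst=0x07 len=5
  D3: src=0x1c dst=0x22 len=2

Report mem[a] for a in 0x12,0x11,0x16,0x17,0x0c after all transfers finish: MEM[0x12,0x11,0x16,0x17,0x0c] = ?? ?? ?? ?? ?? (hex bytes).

MEM[0x12,0x11,0x16,0x17,0x0c] = 9f 10 c7 c9 3a

[0] 0x1b->0x11 len=7 : af 16 4e 3a 8c c7 c9
[1] 0x14->0x0c len=8 : 3a 8c c7 c9 b2 10 9f af
[2] 0x1c->0x07 len=5 : 16 4e 3a 8c c7
[3] 0x1c->0x22 len=2 : 16 4e
query mem[0x12]=0x9f, mem[0x11]=0x10, mem[0x16]=0xc7, mem[0x17]=0xc9, mem[0x0c]=0x3a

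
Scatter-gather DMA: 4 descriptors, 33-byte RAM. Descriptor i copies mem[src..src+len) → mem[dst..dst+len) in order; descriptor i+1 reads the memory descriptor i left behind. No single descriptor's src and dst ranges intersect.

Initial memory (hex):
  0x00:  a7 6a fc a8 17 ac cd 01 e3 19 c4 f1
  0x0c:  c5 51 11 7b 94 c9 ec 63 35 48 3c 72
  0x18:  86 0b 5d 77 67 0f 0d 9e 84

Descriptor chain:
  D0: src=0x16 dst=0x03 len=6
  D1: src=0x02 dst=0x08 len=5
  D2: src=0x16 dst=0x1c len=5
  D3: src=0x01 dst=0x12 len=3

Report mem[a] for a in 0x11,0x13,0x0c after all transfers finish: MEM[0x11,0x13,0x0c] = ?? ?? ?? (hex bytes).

D0: mem[0x03..0x08] <- [3c 72 86 0b 5d 77]
D1: mem[0x08..0x0c] <- [fc 3c 72 86 0b]
D2: mem[0x1c..0x20] <- [3c 72 86 0b 5d]
D3: mem[0x12..0x14] <- [6a fc 3c]
query mem[0x11]=0xc9, mem[0x13]=0xfc, mem[0x0c]=0x0b

MEM[0x11,0x13,0x0c] = c9 fc 0b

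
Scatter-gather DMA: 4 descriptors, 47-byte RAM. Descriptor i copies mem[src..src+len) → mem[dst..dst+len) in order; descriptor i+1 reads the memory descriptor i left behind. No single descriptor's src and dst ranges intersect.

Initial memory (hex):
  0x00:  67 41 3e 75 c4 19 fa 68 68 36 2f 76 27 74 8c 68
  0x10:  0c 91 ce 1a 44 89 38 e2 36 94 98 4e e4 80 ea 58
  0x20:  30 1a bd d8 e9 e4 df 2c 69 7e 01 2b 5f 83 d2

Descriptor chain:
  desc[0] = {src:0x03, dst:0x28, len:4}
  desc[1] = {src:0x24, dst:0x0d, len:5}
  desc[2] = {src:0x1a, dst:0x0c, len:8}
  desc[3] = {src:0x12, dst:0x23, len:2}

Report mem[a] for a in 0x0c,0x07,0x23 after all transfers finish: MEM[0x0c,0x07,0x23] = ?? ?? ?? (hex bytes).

MEM[0x0c,0x07,0x23] = 98 68 30

[0] 0x03->0x28 len=4 : 75 c4 19 fa
[1] 0x24->0x0d len=5 : e9 e4 df 2c 75
[2] 0x1a->0x0c len=8 : 98 4e e4 80 ea 58 30 1a
[3] 0x12->0x23 len=2 : 30 1a
query mem[0x0c]=0x98, mem[0x07]=0x68, mem[0x23]=0x30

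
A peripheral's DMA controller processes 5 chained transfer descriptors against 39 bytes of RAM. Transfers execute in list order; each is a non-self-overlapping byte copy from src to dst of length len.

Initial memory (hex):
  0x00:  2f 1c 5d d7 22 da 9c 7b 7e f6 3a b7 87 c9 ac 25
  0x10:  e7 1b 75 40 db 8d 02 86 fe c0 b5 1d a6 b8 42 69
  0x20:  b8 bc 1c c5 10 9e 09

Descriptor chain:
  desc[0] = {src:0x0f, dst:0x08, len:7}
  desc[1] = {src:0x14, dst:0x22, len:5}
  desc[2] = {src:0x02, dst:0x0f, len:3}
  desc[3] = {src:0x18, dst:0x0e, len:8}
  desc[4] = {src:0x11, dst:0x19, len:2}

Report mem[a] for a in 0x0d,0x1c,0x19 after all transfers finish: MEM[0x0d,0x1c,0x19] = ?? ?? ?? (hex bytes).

  after D0: wrote 7B at 0x08 = 25e71b7540db8d
  after D1: wrote 5B at 0x22 = db8d0286fe
  after D2: wrote 3B at 0x0f = 5dd722
  after D3: wrote 8B at 0x0e = fec0b51da6b84269
  after D4: wrote 2B at 0x19 = 1da6
query mem[0x0d]=0xdb, mem[0x1c]=0xa6, mem[0x19]=0x1d

MEM[0x0d,0x1c,0x19] = db a6 1d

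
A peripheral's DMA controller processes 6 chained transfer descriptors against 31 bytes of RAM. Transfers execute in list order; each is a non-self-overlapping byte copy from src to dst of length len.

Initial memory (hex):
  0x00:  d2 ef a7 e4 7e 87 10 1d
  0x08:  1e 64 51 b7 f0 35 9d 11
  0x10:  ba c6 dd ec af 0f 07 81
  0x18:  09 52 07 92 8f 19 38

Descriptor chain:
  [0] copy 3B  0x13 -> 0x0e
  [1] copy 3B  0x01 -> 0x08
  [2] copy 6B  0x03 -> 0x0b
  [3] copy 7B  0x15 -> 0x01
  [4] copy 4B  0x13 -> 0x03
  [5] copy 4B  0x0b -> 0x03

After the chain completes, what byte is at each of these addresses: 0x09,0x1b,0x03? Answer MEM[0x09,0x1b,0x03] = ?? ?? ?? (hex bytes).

MEM[0x09,0x1b,0x03] = a7 92 e4

  after D0: wrote 3B at 0x0e = ecaf0f
  after D1: wrote 3B at 0x08 = efa7e4
  after D2: wrote 6B at 0x0b = e47e87101def
  after D3: wrote 7B at 0x01 = 0f078109520792
  after D4: wrote 4B at 0x03 = ecaf0f07
  after D5: wrote 4B at 0x03 = e47e8710
query mem[0x09]=0xa7, mem[0x1b]=0x92, mem[0x03]=0xe4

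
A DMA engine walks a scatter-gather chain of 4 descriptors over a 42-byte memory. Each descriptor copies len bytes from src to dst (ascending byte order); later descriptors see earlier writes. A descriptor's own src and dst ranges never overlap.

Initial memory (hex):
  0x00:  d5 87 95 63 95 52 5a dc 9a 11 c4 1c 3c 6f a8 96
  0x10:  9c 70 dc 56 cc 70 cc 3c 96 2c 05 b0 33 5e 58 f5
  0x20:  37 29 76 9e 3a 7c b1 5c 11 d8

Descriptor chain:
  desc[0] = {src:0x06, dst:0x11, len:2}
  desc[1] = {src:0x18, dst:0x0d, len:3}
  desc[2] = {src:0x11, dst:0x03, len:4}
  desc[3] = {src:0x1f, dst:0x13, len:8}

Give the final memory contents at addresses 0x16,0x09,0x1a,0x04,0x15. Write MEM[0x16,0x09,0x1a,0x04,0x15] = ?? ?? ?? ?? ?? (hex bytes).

  after D0: wrote 2B at 0x11 = 5adc
  after D1: wrote 3B at 0x0d = 962c05
  after D2: wrote 4B at 0x03 = 5adc56cc
  after D3: wrote 8B at 0x13 = f53729769e3a7cb1
query mem[0x16]=0x76, mem[0x09]=0x11, mem[0x1a]=0xb1, mem[0x04]=0xdc, mem[0x15]=0x29

MEM[0x16,0x09,0x1a,0x04,0x15] = 76 11 b1 dc 29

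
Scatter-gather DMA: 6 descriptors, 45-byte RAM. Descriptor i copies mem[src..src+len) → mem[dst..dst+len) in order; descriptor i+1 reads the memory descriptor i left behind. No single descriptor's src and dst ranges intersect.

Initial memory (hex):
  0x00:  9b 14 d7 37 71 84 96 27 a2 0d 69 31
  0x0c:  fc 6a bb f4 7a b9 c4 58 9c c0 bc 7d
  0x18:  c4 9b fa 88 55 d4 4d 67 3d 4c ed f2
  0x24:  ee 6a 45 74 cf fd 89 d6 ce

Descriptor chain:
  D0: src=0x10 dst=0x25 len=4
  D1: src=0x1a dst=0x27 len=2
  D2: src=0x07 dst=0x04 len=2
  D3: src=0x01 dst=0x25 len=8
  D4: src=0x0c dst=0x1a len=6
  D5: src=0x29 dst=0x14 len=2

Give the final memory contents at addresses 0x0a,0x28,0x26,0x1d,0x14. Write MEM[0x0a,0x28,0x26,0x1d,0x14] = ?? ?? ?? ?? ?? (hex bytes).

MEM[0x0a,0x28,0x26,0x1d,0x14] = 69 27 d7 f4 a2

#0 dst[0x25+4] := {0x7a,0xb9,0xc4,0x58}
#1 dst[0x27+2] := {0xfa,0x88}
#2 dst[0x04+2] := {0x27,0xa2}
#3 dst[0x25+8] := {0x14,0xd7,0x37,0x27,0xa2,0x96,0x27,0xa2}
#4 dst[0x1a+6] := {0xfc,0x6a,0xbb,0xf4,0x7a,0xb9}
#5 dst[0x14+2] := {0xa2,0x96}
query mem[0x0a]=0x69, mem[0x28]=0x27, mem[0x26]=0xd7, mem[0x1d]=0xf4, mem[0x14]=0xa2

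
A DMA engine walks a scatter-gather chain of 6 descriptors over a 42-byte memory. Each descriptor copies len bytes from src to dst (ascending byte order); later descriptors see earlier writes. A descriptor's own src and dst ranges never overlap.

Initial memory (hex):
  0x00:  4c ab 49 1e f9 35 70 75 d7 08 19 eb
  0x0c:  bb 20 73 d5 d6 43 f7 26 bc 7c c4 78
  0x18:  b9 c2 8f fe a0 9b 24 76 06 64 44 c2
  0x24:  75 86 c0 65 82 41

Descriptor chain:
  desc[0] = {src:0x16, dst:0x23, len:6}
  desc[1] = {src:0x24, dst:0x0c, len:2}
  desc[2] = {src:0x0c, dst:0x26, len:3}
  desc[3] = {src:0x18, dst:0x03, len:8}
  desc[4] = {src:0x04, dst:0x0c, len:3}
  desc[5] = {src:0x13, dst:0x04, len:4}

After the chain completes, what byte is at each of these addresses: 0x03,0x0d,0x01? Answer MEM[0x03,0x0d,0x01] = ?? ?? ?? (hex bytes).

[0] 0x16->0x23 len=6 : c4 78 b9 c2 8f fe
[1] 0x24->0x0c len=2 : 78 b9
[2] 0x0c->0x26 len=3 : 78 b9 73
[3] 0x18->0x03 len=8 : b9 c2 8f fe a0 9b 24 76
[4] 0x04->0x0c len=3 : c2 8f fe
[5] 0x13->0x04 len=4 : 26 bc 7c c4
query mem[0x03]=0xb9, mem[0x0d]=0x8f, mem[0x01]=0xab

MEM[0x03,0x0d,0x01] = b9 8f ab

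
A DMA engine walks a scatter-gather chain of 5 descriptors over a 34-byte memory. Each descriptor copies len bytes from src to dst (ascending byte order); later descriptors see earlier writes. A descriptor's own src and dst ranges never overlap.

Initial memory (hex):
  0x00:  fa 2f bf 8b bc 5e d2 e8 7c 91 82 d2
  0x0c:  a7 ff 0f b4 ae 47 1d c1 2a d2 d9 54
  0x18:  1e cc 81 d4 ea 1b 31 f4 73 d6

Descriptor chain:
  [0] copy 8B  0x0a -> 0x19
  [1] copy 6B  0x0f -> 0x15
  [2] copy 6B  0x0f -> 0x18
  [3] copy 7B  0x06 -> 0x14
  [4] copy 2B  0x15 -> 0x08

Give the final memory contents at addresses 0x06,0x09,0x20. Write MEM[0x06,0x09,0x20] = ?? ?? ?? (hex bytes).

MEM[0x06,0x09,0x20] = d2 7c 47

[0] 0x0a->0x19 len=8 : 82 d2 a7 ff 0f b4 ae 47
[1] 0x0f->0x15 len=6 : b4 ae 47 1d c1 2a
[2] 0x0f->0x18 len=6 : b4 ae 47 1d c1 2a
[3] 0x06->0x14 len=7 : d2 e8 7c 91 82 d2 a7
[4] 0x15->0x08 len=2 : e8 7c
query mem[0x06]=0xd2, mem[0x09]=0x7c, mem[0x20]=0x47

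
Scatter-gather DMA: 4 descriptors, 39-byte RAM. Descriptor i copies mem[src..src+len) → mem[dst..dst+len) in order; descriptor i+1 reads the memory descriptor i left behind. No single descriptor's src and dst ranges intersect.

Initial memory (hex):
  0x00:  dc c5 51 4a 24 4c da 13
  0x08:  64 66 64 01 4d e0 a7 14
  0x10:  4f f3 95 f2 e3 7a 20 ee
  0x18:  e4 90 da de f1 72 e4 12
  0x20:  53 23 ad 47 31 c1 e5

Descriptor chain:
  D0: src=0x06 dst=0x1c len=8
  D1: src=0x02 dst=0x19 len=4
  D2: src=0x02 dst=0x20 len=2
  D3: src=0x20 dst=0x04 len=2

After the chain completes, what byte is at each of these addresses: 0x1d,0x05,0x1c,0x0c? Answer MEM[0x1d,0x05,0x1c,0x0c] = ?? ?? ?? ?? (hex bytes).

MEM[0x1d,0x05,0x1c,0x0c] = 13 4a 4c 4d

#0 dst[0x1c+8] := {0xda,0x13,0x64,0x66,0x64,0x01,0x4d,0xe0}
#1 dst[0x19+4] := {0x51,0x4a,0x24,0x4c}
#2 dst[0x20+2] := {0x51,0x4a}
#3 dst[0x04+2] := {0x51,0x4a}
query mem[0x1d]=0x13, mem[0x05]=0x4a, mem[0x1c]=0x4c, mem[0x0c]=0x4d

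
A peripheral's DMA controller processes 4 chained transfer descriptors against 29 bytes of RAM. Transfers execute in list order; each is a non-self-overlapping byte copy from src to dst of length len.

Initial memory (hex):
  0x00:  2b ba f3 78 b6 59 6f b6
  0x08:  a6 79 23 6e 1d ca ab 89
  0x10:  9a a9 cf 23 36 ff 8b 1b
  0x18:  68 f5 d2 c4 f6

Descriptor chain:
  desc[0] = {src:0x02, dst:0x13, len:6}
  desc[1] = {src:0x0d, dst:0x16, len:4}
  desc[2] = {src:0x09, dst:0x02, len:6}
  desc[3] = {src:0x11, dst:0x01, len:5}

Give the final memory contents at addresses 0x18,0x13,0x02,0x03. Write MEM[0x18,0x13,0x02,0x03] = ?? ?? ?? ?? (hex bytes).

MEM[0x18,0x13,0x02,0x03] = 89 f3 cf f3

  after D0: wrote 6B at 0x13 = f378b6596fb6
  after D1: wrote 4B at 0x16 = caab899a
  after D2: wrote 6B at 0x02 = 79236e1dcaab
  after D3: wrote 5B at 0x01 = a9cff378b6
query mem[0x18]=0x89, mem[0x13]=0xf3, mem[0x02]=0xcf, mem[0x03]=0xf3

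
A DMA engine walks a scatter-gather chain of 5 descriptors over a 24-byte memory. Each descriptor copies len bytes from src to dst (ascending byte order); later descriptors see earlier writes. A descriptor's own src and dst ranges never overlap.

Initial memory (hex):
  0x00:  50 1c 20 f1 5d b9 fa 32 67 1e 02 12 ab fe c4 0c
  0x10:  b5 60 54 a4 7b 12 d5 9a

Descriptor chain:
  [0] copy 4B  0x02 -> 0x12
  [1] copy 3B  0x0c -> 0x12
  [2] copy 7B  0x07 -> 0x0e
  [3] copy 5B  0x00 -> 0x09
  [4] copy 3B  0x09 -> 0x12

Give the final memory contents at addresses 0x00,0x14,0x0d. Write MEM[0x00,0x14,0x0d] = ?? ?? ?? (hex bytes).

D0: mem[0x12..0x15] <- [20 f1 5d b9]
D1: mem[0x12..0x14] <- [ab fe c4]
D2: mem[0x0e..0x14] <- [32 67 1e 02 12 ab fe]
D3: mem[0x09..0x0d] <- [50 1c 20 f1 5d]
D4: mem[0x12..0x14] <- [50 1c 20]
query mem[0x00]=0x50, mem[0x14]=0x20, mem[0x0d]=0x5d

MEM[0x00,0x14,0x0d] = 50 20 5d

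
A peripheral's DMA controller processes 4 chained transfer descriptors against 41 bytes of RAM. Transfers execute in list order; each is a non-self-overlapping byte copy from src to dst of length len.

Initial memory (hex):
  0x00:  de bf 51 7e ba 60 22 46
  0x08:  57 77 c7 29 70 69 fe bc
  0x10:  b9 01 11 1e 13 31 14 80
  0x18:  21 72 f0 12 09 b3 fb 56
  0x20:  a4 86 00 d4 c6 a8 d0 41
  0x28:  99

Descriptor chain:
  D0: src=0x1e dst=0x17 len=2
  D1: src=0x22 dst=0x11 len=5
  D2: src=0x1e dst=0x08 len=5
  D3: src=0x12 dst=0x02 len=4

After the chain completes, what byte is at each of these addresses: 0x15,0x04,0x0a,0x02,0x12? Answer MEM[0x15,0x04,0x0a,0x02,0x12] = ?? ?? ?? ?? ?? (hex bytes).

D0: mem[0x17..0x18] <- [fb 56]
D1: mem[0x11..0x15] <- [00 d4 c6 a8 d0]
D2: mem[0x08..0x0c] <- [fb 56 a4 86 00]
D3: mem[0x02..0x05] <- [d4 c6 a8 d0]
query mem[0x15]=0xd0, mem[0x04]=0xa8, mem[0x0a]=0xa4, mem[0x02]=0xd4, mem[0x12]=0xd4

MEM[0x15,0x04,0x0a,0x02,0x12] = d0 a8 a4 d4 d4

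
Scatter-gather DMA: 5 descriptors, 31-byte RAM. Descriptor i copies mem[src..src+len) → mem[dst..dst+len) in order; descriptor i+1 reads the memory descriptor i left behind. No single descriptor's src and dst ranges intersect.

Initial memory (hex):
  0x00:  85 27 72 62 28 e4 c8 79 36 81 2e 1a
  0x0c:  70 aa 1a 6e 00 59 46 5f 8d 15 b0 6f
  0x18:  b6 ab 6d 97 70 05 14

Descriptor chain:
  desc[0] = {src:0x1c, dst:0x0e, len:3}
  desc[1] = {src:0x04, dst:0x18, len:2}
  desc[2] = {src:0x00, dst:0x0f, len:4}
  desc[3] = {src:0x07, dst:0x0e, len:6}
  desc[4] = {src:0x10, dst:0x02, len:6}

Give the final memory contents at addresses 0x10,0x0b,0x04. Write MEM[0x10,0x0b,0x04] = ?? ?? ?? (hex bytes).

  after D0: wrote 3B at 0x0e = 700514
  after D1: wrote 2B at 0x18 = 28e4
  after D2: wrote 4B at 0x0f = 85277262
  after D3: wrote 6B at 0x0e = 7936812e1a70
  after D4: wrote 6B at 0x02 = 812e1a708d15
query mem[0x10]=0x81, mem[0x0b]=0x1a, mem[0x04]=0x1a

MEM[0x10,0x0b,0x04] = 81 1a 1a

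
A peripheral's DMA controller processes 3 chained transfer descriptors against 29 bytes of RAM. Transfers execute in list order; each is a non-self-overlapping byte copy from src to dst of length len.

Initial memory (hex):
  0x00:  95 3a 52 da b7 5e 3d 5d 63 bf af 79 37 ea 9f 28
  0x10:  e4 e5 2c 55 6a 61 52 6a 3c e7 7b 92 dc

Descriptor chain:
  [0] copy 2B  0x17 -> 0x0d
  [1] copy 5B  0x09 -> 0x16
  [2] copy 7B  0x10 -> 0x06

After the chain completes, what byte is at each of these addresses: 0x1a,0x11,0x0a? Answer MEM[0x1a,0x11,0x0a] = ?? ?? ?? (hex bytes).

MEM[0x1a,0x11,0x0a] = 6a e5 6a

D0: mem[0x0d..0x0e] <- [6a 3c]
D1: mem[0x16..0x1a] <- [bf af 79 37 6a]
D2: mem[0x06..0x0c] <- [e4 e5 2c 55 6a 61 bf]
query mem[0x1a]=0x6a, mem[0x11]=0xe5, mem[0x0a]=0x6a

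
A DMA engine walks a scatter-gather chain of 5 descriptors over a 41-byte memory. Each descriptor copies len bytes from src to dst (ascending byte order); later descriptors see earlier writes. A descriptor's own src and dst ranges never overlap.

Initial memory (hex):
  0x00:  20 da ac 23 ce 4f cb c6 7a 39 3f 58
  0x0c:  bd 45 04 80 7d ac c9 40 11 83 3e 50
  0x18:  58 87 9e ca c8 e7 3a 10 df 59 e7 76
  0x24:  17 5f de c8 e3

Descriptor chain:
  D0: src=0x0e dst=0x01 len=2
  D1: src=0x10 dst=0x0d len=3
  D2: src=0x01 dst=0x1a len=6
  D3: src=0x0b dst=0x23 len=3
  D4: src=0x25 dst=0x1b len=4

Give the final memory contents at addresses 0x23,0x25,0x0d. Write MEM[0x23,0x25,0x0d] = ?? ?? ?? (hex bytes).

  after D0: wrote 2B at 0x01 = 0480
  after D1: wrote 3B at 0x0d = 7dacc9
  after D2: wrote 6B at 0x1a = 048023ce4fcb
  after D3: wrote 3B at 0x23 = 58bd7d
  after D4: wrote 4B at 0x1b = 7ddec8e3
query mem[0x23]=0x58, mem[0x25]=0x7d, mem[0x0d]=0x7d

MEM[0x23,0x25,0x0d] = 58 7d 7d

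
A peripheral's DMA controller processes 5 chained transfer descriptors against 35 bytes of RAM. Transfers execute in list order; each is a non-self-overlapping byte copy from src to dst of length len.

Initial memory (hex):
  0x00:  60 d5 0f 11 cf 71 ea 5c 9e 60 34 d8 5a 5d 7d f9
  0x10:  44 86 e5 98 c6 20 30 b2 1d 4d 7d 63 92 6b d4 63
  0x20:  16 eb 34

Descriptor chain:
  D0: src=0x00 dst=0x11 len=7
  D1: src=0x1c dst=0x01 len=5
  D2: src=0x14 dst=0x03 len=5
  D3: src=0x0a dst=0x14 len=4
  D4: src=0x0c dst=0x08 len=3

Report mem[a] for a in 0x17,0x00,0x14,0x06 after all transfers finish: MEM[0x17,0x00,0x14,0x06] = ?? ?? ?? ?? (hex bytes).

MEM[0x17,0x00,0x14,0x06] = 5d 60 34 ea

#0 dst[0x11+7] := {0x60,0xd5,0x0f,0x11,0xcf,0x71,0xea}
#1 dst[0x01+5] := {0x92,0x6b,0xd4,0x63,0x16}
#2 dst[0x03+5] := {0x11,0xcf,0x71,0xea,0x1d}
#3 dst[0x14+4] := {0x34,0xd8,0x5a,0x5d}
#4 dst[0x08+3] := {0x5a,0x5d,0x7d}
query mem[0x17]=0x5d, mem[0x00]=0x60, mem[0x14]=0x34, mem[0x06]=0xea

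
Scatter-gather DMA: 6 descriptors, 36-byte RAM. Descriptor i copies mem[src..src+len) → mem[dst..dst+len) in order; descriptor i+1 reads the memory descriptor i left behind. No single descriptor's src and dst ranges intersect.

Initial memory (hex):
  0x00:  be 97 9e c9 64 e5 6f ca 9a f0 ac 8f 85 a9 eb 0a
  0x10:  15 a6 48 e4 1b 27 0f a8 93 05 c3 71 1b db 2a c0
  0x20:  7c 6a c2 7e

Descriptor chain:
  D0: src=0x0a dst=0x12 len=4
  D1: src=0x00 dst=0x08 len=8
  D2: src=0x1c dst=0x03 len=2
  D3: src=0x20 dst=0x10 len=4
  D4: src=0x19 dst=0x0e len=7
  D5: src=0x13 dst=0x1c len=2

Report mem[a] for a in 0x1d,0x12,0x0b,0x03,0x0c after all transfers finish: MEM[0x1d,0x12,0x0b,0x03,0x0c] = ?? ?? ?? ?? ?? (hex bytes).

#0 dst[0x12+4] := {0xac,0x8f,0x85,0xa9}
#1 dst[0x08+8] := {0xbe,0x97,0x9e,0xc9,0x64,0xe5,0x6f,0xca}
#2 dst[0x03+2] := {0x1b,0xdb}
#3 dst[0x10+4] := {0x7c,0x6a,0xc2,0x7e}
#4 dst[0x0e+7] := {0x05,0xc3,0x71,0x1b,0xdb,0x2a,0xc0}
#5 dst[0x1c+2] := {0x2a,0xc0}
query mem[0x1d]=0xc0, mem[0x12]=0xdb, mem[0x0b]=0xc9, mem[0x03]=0x1b, mem[0x0c]=0x64

MEM[0x1d,0x12,0x0b,0x03,0x0c] = c0 db c9 1b 64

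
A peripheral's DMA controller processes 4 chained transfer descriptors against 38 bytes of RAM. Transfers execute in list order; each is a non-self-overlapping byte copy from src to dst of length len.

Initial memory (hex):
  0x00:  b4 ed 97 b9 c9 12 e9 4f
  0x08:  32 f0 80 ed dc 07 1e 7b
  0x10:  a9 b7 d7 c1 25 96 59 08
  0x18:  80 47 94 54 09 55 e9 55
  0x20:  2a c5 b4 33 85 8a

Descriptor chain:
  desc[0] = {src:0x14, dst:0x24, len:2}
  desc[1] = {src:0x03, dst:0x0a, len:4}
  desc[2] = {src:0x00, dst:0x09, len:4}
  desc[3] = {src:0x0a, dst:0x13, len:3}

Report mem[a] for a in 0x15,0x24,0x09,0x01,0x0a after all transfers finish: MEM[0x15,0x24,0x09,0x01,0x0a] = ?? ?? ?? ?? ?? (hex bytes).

MEM[0x15,0x24,0x09,0x01,0x0a] = b9 25 b4 ed ed

  after D0: wrote 2B at 0x24 = 2596
  after D1: wrote 4B at 0x0a = b9c912e9
  after D2: wrote 4B at 0x09 = b4ed97b9
  after D3: wrote 3B at 0x13 = ed97b9
query mem[0x15]=0xb9, mem[0x24]=0x25, mem[0x09]=0xb4, mem[0x01]=0xed, mem[0x0a]=0xed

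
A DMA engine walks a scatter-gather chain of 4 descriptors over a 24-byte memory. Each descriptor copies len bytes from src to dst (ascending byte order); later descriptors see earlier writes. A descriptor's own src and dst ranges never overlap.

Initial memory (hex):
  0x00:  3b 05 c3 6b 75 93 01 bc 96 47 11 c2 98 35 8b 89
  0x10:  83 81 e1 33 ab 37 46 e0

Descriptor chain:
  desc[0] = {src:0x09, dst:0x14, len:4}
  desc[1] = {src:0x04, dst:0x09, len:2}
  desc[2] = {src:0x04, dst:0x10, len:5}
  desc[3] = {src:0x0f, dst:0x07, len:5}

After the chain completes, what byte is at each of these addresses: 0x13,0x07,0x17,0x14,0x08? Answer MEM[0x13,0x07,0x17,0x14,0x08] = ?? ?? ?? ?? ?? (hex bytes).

MEM[0x13,0x07,0x17,0x14,0x08] = bc 89 98 96 75

  after D0: wrote 4B at 0x14 = 4711c298
  after D1: wrote 2B at 0x09 = 7593
  after D2: wrote 5B at 0x10 = 759301bc96
  after D3: wrote 5B at 0x07 = 89759301bc
query mem[0x13]=0xbc, mem[0x07]=0x89, mem[0x17]=0x98, mem[0x14]=0x96, mem[0x08]=0x75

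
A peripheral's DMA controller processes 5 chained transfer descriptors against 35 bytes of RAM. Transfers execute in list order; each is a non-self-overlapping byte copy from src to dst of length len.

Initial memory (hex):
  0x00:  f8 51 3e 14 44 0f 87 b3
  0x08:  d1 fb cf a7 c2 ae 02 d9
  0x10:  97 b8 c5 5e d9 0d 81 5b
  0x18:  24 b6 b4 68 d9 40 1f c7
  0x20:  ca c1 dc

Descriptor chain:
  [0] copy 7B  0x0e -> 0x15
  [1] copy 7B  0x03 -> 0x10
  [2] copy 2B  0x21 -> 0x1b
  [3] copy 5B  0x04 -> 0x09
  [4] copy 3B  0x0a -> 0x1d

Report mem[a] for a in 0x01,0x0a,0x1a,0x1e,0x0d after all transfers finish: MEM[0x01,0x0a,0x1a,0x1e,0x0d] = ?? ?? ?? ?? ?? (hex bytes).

MEM[0x01,0x0a,0x1a,0x1e,0x0d] = 51 0f 5e 87 d1

  after D0: wrote 7B at 0x15 = 02d997b8c55ed9
  after D1: wrote 7B at 0x10 = 14440f87b3d1fb
  after D2: wrote 2B at 0x1b = c1dc
  after D3: wrote 5B at 0x09 = 440f87b3d1
  after D4: wrote 3B at 0x1d = 0f87b3
query mem[0x01]=0x51, mem[0x0a]=0x0f, mem[0x1a]=0x5e, mem[0x1e]=0x87, mem[0x0d]=0xd1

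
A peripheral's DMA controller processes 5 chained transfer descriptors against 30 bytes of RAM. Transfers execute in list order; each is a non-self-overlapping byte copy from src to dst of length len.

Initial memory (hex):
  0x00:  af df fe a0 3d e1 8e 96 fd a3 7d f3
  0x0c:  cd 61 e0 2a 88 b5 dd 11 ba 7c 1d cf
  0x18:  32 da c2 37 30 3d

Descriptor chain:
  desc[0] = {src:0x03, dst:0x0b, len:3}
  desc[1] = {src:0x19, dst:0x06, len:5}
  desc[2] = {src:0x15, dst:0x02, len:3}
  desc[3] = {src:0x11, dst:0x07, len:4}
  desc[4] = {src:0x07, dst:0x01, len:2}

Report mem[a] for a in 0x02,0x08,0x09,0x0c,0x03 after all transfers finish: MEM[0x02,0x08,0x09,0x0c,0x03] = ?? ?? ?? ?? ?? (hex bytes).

  after D0: wrote 3B at 0x0b = a03de1
  after D1: wrote 5B at 0x06 = dac237303d
  after D2: wrote 3B at 0x02 = 7c1dcf
  after D3: wrote 4B at 0x07 = b5dd11ba
  after D4: wrote 2B at 0x01 = b5dd
query mem[0x02]=0xdd, mem[0x08]=0xdd, mem[0x09]=0x11, mem[0x0c]=0x3d, mem[0x03]=0x1d

MEM[0x02,0x08,0x09,0x0c,0x03] = dd dd 11 3d 1d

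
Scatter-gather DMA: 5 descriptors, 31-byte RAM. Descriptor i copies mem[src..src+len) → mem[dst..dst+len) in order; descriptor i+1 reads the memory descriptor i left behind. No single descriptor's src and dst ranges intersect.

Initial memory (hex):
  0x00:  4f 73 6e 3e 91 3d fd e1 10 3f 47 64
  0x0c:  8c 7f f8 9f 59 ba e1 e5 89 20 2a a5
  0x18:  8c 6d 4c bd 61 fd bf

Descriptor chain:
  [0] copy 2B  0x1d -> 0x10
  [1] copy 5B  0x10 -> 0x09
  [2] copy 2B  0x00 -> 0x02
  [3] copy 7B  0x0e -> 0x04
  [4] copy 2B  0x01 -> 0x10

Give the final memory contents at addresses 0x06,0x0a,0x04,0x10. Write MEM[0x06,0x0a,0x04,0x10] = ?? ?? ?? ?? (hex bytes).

#0 dst[0x10+2] := {0xfd,0xbf}
#1 dst[0x09+5] := {0xfd,0xbf,0xe1,0xe5,0x89}
#2 dst[0x02+2] := {0x4f,0x73}
#3 dst[0x04+7] := {0xf8,0x9f,0xfd,0xbf,0xe1,0xe5,0x89}
#4 dst[0x10+2] := {0x73,0x4f}
query mem[0x06]=0xfd, mem[0x0a]=0x89, mem[0x04]=0xf8, mem[0x10]=0x73

MEM[0x06,0x0a,0x04,0x10] = fd 89 f8 73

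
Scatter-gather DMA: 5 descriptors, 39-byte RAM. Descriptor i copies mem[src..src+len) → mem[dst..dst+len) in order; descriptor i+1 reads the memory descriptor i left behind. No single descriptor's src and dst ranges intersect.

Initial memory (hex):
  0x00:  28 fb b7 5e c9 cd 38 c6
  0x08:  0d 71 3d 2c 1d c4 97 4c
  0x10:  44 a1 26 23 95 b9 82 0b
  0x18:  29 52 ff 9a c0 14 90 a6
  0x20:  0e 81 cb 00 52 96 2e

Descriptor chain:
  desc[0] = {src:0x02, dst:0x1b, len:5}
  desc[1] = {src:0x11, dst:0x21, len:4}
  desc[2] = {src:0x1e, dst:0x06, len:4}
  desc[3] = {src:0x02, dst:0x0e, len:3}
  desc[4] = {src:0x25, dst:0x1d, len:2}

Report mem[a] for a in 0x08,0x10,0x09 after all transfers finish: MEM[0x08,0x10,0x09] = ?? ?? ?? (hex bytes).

MEM[0x08,0x10,0x09] = 0e c9 a1

[0] 0x02->0x1b len=5 : b7 5e c9 cd 38
[1] 0x11->0x21 len=4 : a1 26 23 95
[2] 0x1e->0x06 len=4 : cd 38 0e a1
[3] 0x02->0x0e len=3 : b7 5e c9
[4] 0x25->0x1d len=2 : 96 2e
query mem[0x08]=0x0e, mem[0x10]=0xc9, mem[0x09]=0xa1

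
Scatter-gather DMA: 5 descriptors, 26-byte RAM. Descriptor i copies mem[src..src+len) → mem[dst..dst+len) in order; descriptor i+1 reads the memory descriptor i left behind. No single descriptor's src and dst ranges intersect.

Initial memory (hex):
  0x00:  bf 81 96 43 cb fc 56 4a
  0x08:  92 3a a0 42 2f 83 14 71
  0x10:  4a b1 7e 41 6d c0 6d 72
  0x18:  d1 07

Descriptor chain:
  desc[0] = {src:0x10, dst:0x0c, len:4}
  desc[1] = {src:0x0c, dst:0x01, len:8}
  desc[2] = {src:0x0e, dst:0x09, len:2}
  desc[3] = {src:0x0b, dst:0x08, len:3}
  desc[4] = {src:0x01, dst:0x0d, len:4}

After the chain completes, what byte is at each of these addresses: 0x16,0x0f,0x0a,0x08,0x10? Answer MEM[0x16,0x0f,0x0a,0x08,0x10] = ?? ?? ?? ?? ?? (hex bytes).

MEM[0x16,0x0f,0x0a,0x08,0x10] = 6d 7e b1 42 41

  after D0: wrote 4B at 0x0c = 4ab17e41
  after D1: wrote 8B at 0x01 = 4ab17e414ab17e41
  after D2: wrote 2B at 0x09 = 7e41
  after D3: wrote 3B at 0x08 = 424ab1
  after D4: wrote 4B at 0x0d = 4ab17e41
query mem[0x16]=0x6d, mem[0x0f]=0x7e, mem[0x0a]=0xb1, mem[0x08]=0x42, mem[0x10]=0x41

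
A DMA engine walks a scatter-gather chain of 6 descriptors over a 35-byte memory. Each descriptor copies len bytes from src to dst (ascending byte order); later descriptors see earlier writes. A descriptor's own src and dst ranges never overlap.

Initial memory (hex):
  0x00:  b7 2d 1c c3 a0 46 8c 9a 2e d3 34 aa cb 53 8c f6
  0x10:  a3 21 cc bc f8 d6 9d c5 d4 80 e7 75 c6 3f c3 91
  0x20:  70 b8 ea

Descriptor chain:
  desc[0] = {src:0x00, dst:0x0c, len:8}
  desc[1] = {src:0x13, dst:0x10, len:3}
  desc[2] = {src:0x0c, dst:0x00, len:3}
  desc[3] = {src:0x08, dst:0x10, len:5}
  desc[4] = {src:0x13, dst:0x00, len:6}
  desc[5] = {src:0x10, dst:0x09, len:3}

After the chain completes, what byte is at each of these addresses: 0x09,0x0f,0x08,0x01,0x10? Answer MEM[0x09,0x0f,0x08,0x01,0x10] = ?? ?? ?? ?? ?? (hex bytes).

#0 dst[0x0c+8] := {0xb7,0x2d,0x1c,0xc3,0xa0,0x46,0x8c,0x9a}
#1 dst[0x10+3] := {0x9a,0xf8,0xd6}
#2 dst[0x00+3] := {0xb7,0x2d,0x1c}
#3 dst[0x10+5] := {0x2e,0xd3,0x34,0xaa,0xb7}
#4 dst[0x00+6] := {0xaa,0xb7,0xd6,0x9d,0xc5,0xd4}
#5 dst[0x09+3] := {0x2e,0xd3,0x34}
query mem[0x09]=0x2e, mem[0x0f]=0xc3, mem[0x08]=0x2e, mem[0x01]=0xb7, mem[0x10]=0x2e

MEM[0x09,0x0f,0x08,0x01,0x10] = 2e c3 2e b7 2e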